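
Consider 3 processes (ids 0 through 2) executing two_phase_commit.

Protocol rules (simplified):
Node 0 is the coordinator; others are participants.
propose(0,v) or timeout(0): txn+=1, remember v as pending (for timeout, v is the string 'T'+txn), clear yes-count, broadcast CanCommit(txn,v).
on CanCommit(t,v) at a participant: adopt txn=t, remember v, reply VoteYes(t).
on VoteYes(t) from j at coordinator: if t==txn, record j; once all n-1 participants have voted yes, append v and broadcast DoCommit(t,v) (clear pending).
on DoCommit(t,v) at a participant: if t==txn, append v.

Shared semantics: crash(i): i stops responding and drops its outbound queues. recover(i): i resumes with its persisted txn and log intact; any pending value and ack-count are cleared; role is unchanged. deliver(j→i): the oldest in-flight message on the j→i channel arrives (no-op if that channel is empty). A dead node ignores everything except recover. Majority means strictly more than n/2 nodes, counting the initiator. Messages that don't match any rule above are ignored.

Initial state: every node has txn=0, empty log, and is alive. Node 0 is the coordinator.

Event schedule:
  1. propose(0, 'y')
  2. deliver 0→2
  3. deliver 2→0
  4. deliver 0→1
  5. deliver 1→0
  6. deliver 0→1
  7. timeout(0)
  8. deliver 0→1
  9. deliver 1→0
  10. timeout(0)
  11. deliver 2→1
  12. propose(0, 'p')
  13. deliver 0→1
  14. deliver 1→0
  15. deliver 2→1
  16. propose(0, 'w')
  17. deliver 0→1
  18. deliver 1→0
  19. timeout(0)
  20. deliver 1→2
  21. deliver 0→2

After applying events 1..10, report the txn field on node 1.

1. propose(0,'y'):  <0:coor t1 ->
2. deliver 0→2:  <2:part t1 ->
3. deliver 2→0:  nop
4. deliver 0→1:  <1:part t1 ->
5. deliver 1→0:  <0:coor t1 y>
6. deliver 0→1:  <1:part t1 y>
7. timeout(0):  <0:coor t2 y>
8. deliver 0→1:  <1:part t2 y>
9. deliver 1→0:  nop
10. timeout(0):  <0:coor t3 y>

2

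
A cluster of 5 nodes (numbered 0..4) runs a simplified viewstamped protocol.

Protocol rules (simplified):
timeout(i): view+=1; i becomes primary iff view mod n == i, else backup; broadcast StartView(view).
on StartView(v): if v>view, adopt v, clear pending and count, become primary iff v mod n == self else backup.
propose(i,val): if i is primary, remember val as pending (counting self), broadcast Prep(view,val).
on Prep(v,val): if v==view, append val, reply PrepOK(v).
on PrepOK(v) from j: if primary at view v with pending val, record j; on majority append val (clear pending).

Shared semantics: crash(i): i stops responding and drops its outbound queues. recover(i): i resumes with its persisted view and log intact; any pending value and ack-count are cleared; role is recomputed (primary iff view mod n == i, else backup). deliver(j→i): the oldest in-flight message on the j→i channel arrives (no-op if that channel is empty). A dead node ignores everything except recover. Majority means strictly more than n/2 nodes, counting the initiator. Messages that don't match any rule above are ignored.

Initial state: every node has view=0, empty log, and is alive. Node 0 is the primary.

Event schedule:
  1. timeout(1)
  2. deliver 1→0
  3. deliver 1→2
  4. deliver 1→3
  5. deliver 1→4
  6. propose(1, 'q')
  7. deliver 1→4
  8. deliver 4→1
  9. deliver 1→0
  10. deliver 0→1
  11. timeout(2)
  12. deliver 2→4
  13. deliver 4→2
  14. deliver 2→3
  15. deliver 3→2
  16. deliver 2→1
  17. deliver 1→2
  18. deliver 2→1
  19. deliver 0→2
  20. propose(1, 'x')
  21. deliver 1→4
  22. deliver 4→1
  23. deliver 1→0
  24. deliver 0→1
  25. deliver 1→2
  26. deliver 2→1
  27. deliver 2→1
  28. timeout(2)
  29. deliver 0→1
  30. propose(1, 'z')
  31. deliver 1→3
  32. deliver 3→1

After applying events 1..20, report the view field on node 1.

2

[1] timeout(1) → N1(prim v1 [-])
[2] deliver 1→0 → N0(back v1 [-])
[3] deliver 1→2 → N2(back v1 [-])
[4] deliver 1→3 → N3(back v1 [-])
[5] deliver 1→4 → N4(back v1 [-])
[6] propose(1,'q') → ∅
[7] deliver 1→4 → N4(back v1 [q])
[8] deliver 4→1 → ∅
[9] deliver 1→0 → N0(back v1 [q])
[10] deliver 0→1 → N1(prim v1 [q])
[11] timeout(2) → N2(prim v2 [-])
[12] deliver 2→4 → N4(back v2 [q])
[13] deliver 4→2 → ∅
[14] deliver 2→3 → N3(back v2 [-])
[15] deliver 3→2 → ∅
[16] deliver 2→1 → N1(back v2 [q])
[17] deliver 1→2 → ∅
[18] deliver 2→1 → ∅
[19] deliver 0→2 → ∅
[20] propose(1,'x') → ∅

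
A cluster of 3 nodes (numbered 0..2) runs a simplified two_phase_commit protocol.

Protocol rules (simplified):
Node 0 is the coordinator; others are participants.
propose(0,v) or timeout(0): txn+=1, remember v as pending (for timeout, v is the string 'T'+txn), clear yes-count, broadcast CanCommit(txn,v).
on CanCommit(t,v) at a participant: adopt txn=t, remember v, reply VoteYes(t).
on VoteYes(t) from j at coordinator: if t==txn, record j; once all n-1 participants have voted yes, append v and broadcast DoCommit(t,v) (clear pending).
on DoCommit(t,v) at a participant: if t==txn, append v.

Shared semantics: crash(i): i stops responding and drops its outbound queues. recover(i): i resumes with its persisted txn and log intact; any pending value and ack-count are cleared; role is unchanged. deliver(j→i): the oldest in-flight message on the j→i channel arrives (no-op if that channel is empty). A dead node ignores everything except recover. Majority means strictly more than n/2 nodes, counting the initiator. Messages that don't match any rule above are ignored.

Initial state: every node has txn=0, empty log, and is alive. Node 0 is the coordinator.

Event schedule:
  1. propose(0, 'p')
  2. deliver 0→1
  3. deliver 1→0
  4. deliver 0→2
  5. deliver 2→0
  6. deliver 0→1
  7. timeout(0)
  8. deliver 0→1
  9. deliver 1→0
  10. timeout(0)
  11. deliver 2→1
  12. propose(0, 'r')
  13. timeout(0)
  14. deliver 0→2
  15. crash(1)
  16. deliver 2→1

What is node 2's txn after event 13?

1

e1 propose(0,'p'): 0[coor,t=1,-]
e2 deliver 0→1: 1[part,t=1,-]
e3 deliver 1→0: ·
e4 deliver 0→2: 2[part,t=1,-]
e5 deliver 2→0: 0[coor,t=1,p]
e6 deliver 0→1: 1[part,t=1,p]
e7 timeout(0): 0[coor,t=2,p]
e8 deliver 0→1: 1[part,t=2,p]
e9 deliver 1→0: ·
e10 timeout(0): 0[coor,t=3,p]
e11 deliver 2→1: ·
e12 propose(0,'r'): 0[coor,t=4,p]
e13 timeout(0): 0[coor,t=5,p]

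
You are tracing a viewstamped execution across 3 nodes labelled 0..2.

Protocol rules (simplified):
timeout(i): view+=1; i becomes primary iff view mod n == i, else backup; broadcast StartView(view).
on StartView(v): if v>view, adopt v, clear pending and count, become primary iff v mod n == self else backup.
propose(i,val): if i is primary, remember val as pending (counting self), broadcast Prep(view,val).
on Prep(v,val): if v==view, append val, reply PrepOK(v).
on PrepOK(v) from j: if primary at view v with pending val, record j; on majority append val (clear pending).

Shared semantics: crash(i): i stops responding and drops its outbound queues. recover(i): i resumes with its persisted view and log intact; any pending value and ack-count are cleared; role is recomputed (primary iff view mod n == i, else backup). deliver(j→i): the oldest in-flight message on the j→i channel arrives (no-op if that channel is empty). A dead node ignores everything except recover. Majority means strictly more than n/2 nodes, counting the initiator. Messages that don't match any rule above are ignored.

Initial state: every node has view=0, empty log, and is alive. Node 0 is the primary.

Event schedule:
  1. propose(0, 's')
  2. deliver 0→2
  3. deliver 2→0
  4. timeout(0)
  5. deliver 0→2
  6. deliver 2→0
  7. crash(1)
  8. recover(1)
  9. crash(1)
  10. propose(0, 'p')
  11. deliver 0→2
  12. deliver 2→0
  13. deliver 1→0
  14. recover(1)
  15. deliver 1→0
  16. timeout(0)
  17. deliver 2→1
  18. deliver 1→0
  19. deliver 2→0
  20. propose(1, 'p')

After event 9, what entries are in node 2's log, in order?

s

after 1 — propose(0,'s'): ·
after 2 — deliver 0→2: n2:back/v0/[s]
after 3 — deliver 2→0: n0:prim/v0/[s]
after 4 — timeout(0): n0:back/v1/[s]
after 5 — deliver 0→2: n2:back/v1/[s]
after 6 — deliver 2→0: ·
after 7 — crash(1): n1:✗back/v0/[-]
after 8 — recover(1): n1:back/v0/[-]
after 9 — crash(1): n1:✗back/v0/[-]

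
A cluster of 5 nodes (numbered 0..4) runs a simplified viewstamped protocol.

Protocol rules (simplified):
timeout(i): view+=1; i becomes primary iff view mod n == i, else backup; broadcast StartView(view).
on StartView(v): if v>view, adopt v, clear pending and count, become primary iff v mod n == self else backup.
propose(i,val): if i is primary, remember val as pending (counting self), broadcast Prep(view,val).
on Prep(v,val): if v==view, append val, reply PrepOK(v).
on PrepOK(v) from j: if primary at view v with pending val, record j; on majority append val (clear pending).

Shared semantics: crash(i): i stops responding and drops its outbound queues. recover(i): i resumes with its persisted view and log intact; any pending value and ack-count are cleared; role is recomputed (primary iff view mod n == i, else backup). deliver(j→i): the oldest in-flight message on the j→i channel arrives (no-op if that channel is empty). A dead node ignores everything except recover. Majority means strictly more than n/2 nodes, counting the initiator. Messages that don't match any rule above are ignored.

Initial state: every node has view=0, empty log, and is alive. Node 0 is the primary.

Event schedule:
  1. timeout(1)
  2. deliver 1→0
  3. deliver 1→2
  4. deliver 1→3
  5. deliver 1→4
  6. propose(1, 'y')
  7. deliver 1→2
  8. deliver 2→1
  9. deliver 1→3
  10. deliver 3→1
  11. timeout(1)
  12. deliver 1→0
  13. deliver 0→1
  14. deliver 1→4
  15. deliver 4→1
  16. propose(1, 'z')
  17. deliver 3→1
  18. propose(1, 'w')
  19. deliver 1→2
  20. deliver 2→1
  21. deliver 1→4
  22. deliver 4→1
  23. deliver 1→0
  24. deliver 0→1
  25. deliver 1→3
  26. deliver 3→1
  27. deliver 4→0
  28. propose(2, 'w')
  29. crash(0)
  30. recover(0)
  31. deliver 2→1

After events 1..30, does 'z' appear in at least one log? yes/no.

no

1. timeout(1):  <1:prim v1 ->
2. deliver 1→0:  <0:back v1 ->
3. deliver 1→2:  <2:back v1 ->
4. deliver 1→3:  <3:back v1 ->
5. deliver 1→4:  <4:back v1 ->
6. propose(1,'y'):  nop
7. deliver 1→2:  <2:back v1 y>
8. deliver 2→1:  nop
9. deliver 1→3:  <3:back v1 y>
10. deliver 3→1:  <1:prim v1 y>
11. timeout(1):  <1:back v2 y>
12. deliver 1→0:  <0:back v1 y>
13. deliver 0→1:  nop
14. deliver 1→4:  <4:back v1 y>
15. deliver 4→1:  nop
16. propose(1,'z'):  nop
17. deliver 3→1:  nop
18. propose(1,'w'):  nop
19. deliver 1→2:  <2:prim v2 y>
20. deliver 2→1:  nop
21. deliver 1→4:  <4:back v2 y>
22. deliver 4→1:  nop
23. deliver 1→0:  <0:back v2 y>
24. deliver 0→1:  nop
25. deliver 1→3:  <3:back v2 y>
26. deliver 3→1:  nop
27. deliver 4→0:  nop
28. propose(2,'w'):  nop
29. crash(0):  <0:✗back v2 y>
30. recover(0):  <0:back v2 y>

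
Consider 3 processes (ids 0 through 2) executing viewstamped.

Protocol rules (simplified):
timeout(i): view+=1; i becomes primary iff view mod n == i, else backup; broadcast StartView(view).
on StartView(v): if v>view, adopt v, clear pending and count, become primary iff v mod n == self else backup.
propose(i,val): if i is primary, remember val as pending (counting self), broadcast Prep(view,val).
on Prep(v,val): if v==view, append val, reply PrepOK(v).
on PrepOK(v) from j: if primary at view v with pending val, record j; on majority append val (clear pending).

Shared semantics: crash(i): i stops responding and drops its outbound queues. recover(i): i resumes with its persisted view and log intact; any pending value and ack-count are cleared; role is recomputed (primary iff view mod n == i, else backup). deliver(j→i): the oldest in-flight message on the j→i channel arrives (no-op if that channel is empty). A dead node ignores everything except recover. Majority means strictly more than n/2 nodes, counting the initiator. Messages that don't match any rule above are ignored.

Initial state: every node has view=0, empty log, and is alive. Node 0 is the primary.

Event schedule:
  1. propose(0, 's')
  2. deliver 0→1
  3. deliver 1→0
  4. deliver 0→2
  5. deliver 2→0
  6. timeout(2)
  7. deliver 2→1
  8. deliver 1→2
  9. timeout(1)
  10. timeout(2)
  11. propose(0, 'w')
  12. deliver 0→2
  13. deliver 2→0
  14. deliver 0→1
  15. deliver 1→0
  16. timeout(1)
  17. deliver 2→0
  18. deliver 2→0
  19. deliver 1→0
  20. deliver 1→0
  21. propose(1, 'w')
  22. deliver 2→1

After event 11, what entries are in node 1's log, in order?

s

step 1 propose(0,'s'): —
step 2 deliver 0→1: 1={back,v=0,log=s}
step 3 deliver 1→0: 0={prim,v=0,log=s}
step 4 deliver 0→2: 2={back,v=0,log=s}
step 5 deliver 2→0: —
step 6 timeout(2): 2={back,v=1,log=s}
step 7 deliver 2→1: 1={prim,v=1,log=s}
step 8 deliver 1→2: —
step 9 timeout(1): 1={back,v=2,log=s}
step 10 timeout(2): 2={prim,v=2,log=s}
step 11 propose(0,'w'): —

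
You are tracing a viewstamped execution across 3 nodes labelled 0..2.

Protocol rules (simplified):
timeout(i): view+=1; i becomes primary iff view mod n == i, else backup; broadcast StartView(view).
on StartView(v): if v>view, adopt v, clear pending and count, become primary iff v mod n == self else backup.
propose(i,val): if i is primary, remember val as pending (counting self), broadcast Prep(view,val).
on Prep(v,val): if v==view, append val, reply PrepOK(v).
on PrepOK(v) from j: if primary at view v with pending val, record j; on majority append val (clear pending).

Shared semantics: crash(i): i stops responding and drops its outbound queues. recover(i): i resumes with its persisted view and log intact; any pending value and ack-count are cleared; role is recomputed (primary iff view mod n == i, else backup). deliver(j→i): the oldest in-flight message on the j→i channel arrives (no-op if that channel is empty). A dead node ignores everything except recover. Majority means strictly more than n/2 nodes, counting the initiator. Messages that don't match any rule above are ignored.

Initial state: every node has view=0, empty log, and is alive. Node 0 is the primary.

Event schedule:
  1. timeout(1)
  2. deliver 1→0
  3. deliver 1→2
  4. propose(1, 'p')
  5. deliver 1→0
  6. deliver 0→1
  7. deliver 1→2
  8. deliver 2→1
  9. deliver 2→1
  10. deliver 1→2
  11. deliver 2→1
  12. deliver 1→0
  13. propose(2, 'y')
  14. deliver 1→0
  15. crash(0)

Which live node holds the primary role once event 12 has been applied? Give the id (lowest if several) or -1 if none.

1. timeout(1):  <1:prim v1 ->
2. deliver 1→0:  <0:back v1 ->
3. deliver 1→2:  <2:back v1 ->
4. propose(1,'p'):  nop
5. deliver 1→0:  <0:back v1 p>
6. deliver 0→1:  <1:prim v1 p>
7. deliver 1→2:  <2:back v1 p>
8. deliver 2→1:  nop
9. deliver 2→1:  nop
10. deliver 1→2:  nop
11. deliver 2→1:  nop
12. deliver 1→0:  nop

1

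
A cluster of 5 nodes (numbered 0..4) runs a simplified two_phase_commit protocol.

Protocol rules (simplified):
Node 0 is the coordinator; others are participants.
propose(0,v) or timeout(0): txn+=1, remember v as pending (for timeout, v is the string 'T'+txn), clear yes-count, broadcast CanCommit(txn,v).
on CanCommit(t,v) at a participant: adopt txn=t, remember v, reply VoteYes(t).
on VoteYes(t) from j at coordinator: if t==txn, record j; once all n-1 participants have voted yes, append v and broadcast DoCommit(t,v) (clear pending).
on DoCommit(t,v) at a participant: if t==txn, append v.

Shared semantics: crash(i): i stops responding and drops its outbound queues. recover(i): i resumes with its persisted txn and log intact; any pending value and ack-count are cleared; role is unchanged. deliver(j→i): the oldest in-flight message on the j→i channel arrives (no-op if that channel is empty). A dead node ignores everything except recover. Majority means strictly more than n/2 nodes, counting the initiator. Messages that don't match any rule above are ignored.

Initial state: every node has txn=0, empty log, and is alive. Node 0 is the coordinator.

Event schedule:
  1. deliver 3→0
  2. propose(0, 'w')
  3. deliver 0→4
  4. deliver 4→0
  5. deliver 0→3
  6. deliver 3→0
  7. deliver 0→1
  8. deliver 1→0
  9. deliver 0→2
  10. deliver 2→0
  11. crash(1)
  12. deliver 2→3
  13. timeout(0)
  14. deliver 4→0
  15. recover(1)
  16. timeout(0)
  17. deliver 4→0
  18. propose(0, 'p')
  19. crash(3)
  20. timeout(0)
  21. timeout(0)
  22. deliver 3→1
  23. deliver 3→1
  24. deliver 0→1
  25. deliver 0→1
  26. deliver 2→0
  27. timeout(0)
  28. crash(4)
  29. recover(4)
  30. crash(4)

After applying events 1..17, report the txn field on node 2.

step 1 deliver 3→0: —
step 2 propose(0,'w'): 0={coor,t=1,log=-}
step 3 deliver 0→4: 4={part,t=1,log=-}
step 4 deliver 4→0: —
step 5 deliver 0→3: 3={part,t=1,log=-}
step 6 deliver 3→0: —
step 7 deliver 0→1: 1={part,t=1,log=-}
step 8 deliver 1→0: —
step 9 deliver 0→2: 2={part,t=1,log=-}
step 10 deliver 2→0: 0={coor,t=1,log=w}
step 11 crash(1): 1={✗part,t=1,log=-}
step 12 deliver 2→3: —
step 13 timeout(0): 0={coor,t=2,log=w}
step 14 deliver 4→0: —
step 15 recover(1): 1={part,t=1,log=-}
step 16 timeout(0): 0={coor,t=3,log=w}
step 17 deliver 4→0: —

1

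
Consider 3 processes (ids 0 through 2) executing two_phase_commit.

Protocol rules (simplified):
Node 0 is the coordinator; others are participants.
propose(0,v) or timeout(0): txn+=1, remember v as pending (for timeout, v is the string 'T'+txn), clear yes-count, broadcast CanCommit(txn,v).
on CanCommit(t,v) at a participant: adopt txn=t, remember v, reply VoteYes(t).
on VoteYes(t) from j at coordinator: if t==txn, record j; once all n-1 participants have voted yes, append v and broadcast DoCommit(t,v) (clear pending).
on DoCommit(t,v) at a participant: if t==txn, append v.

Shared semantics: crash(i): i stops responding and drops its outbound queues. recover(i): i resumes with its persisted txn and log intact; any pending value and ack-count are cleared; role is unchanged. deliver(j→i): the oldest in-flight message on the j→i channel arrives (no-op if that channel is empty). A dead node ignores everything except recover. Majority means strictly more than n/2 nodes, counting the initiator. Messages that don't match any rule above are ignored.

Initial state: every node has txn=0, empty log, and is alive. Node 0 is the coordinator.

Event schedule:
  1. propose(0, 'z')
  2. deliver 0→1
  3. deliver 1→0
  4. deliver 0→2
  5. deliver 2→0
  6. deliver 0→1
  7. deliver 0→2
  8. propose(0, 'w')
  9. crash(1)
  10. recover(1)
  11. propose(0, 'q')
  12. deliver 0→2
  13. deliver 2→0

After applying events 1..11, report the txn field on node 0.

[1] propose(0,'z') → N0(coor t1 [-])
[2] deliver 0→1 → N1(part t1 [-])
[3] deliver 1→0 → ∅
[4] deliver 0→2 → N2(part t1 [-])
[5] deliver 2→0 → N0(coor t1 [z])
[6] deliver 0→1 → N1(part t1 [z])
[7] deliver 0→2 → N2(part t1 [z])
[8] propose(0,'w') → N0(coor t2 [z])
[9] crash(1) → N1(✗part t1 [z])
[10] recover(1) → N1(part t1 [z])
[11] propose(0,'q') → N0(coor t3 [z])

3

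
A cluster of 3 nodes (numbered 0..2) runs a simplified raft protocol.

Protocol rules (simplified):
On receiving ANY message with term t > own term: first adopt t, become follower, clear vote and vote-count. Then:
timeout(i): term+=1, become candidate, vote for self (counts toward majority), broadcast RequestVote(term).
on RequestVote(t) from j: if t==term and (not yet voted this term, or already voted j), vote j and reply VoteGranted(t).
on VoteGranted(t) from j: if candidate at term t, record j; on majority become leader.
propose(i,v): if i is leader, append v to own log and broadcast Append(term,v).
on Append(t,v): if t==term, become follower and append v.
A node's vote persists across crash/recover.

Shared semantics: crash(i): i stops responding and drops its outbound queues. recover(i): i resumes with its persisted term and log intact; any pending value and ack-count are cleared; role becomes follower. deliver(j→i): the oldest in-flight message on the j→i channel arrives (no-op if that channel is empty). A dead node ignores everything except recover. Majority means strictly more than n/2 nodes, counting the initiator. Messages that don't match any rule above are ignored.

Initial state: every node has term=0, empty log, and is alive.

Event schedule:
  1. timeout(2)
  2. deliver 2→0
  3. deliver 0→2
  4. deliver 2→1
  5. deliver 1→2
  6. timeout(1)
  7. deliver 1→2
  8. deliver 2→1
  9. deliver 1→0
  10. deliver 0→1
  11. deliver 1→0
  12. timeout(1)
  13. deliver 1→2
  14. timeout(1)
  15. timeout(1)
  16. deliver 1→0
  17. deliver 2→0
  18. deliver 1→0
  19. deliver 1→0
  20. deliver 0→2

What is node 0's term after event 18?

[1] timeout(2) → N2(cand t1 [-])
[2] deliver 2→0 → N0(foll t1 [-])
[3] deliver 0→2 → N2(lead t1 [-])
[4] deliver 2→1 → N1(foll t1 [-])
[5] deliver 1→2 → ∅
[6] timeout(1) → N1(cand t2 [-])
[7] deliver 1→2 → N2(foll t2 [-])
[8] deliver 2→1 → N1(lead t2 [-])
[9] deliver 1→0 → N0(foll t2 [-])
[10] deliver 0→1 → ∅
[11] deliver 1→0 → ∅
[12] timeout(1) → N1(cand t3 [-])
[13] deliver 1→2 → N2(foll t3 [-])
[14] timeout(1) → N1(cand t4 [-])
[15] timeout(1) → N1(cand t5 [-])
[16] deliver 1→0 → N0(foll t3 [-])
[17] deliver 2→0 → ∅
[18] deliver 1→0 → N0(foll t4 [-])

4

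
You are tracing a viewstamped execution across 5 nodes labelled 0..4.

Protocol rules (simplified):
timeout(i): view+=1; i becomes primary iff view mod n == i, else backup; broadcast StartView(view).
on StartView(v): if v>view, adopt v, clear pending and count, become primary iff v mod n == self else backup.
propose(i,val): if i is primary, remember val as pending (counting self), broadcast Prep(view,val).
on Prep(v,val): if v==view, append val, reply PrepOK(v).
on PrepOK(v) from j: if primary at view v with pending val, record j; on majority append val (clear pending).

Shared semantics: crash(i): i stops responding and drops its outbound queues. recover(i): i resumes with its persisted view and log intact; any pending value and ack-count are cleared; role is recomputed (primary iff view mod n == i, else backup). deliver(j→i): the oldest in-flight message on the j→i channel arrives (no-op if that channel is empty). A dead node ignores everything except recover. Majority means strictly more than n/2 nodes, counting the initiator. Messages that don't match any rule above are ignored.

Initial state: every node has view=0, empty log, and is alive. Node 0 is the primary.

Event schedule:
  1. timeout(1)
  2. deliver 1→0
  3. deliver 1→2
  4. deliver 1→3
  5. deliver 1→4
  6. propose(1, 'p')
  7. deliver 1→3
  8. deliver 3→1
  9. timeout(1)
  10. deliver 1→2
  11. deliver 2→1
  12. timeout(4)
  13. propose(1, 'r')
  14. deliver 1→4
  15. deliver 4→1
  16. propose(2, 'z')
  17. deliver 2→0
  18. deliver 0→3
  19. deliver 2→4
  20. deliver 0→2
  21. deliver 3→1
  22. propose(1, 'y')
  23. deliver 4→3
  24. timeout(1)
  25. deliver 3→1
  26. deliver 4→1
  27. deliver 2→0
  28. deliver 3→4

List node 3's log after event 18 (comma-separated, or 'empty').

p

step 1 timeout(1): 1={prim,v=1,log=-}
step 2 deliver 1→0: 0={back,v=1,log=-}
step 3 deliver 1→2: 2={back,v=1,log=-}
step 4 deliver 1→3: 3={back,v=1,log=-}
step 5 deliver 1→4: 4={back,v=1,log=-}
step 6 propose(1,'p'): —
step 7 deliver 1→3: 3={back,v=1,log=p}
step 8 deliver 3→1: —
step 9 timeout(1): 1={back,v=2,log=-}
step 10 deliver 1→2: 2={back,v=1,log=p}
step 11 deliver 2→1: —
step 12 timeout(4): 4={back,v=2,log=-}
step 13 propose(1,'r'): —
step 14 deliver 1→4: —
step 15 deliver 4→1: —
step 16 propose(2,'z'): —
step 17 deliver 2→0: —
step 18 deliver 0→3: —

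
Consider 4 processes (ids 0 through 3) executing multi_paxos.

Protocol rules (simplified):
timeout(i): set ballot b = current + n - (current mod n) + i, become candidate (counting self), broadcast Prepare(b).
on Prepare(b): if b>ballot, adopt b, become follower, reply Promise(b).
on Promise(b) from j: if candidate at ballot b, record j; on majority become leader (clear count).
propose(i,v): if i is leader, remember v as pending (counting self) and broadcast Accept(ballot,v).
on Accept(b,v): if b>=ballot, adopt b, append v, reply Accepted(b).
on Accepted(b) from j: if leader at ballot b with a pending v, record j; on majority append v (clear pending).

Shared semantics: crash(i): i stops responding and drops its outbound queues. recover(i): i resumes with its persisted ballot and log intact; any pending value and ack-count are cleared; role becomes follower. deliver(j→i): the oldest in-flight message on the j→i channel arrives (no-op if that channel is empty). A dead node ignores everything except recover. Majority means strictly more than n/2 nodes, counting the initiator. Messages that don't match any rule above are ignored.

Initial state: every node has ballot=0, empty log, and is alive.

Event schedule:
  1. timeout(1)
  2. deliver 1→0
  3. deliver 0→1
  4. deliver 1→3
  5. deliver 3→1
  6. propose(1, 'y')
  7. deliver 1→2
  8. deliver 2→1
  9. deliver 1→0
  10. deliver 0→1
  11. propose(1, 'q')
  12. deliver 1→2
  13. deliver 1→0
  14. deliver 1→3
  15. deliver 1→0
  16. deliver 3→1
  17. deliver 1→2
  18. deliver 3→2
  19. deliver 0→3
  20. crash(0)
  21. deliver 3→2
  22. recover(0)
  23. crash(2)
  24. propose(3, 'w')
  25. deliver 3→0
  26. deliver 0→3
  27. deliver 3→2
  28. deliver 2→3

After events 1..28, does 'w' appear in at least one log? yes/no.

no

e1 timeout(1): 1[cand,b=5,-]
e2 deliver 1→0: 0[foll,b=5,-]
e3 deliver 0→1: ·
e4 deliver 1→3: 3[foll,b=5,-]
e5 deliver 3→1: 1[lead,b=5,-]
e6 propose(1,'y'): ·
e7 deliver 1→2: 2[foll,b=5,-]
e8 deliver 2→1: ·
e9 deliver 1→0: 0[foll,b=5,y]
e10 deliver 0→1: ·
e11 propose(1,'q'): ·
e12 deliver 1→2: 2[foll,b=5,y]
e13 deliver 1→0: 0[foll,b=5,y,q]
e14 deliver 1→3: 3[foll,b=5,y]
e15 deliver 1→0: ·
e16 deliver 3→1: ·
e17 deliver 1→2: 2[foll,b=5,y,q]
e18 deliver 3→2: ·
e19 deliver 0→3: ·
e20 crash(0): 0[✗foll,b=5,y,q]
e21 deliver 3→2: ·
e22 recover(0): 0[foll,b=5,y,q]
e23 crash(2): 2[✗foll,b=5,y,q]
e24 propose(3,'w'): ·
e25 deliver 3→0: ·
e26 deliver 0→3: ·
e27 deliver 3→2: ·
e28 deliver 2→3: ·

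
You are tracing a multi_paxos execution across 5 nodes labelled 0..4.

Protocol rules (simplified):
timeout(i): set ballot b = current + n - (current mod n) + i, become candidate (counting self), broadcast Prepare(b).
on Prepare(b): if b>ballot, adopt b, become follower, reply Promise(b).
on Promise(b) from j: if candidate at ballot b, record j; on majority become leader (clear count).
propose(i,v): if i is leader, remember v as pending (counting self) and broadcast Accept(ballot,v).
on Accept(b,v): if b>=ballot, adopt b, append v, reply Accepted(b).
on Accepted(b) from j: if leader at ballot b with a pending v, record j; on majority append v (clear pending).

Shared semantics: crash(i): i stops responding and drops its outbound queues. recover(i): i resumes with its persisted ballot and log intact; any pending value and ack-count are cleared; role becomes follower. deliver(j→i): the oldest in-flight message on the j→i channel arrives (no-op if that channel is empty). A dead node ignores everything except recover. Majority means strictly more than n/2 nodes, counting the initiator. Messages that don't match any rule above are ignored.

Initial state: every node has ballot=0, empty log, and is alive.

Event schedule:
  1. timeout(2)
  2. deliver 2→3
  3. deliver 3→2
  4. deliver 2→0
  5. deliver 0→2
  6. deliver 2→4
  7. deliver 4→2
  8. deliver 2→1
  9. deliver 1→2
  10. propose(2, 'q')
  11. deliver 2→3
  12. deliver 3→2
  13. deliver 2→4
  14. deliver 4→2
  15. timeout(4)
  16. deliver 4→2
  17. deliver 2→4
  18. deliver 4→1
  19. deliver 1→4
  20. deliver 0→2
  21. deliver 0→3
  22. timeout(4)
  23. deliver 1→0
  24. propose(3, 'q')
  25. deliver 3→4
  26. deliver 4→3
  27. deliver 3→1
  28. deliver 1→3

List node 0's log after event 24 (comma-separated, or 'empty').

e1 timeout(2): 2[cand,b=7,-]
e2 deliver 2→3: 3[foll,b=7,-]
e3 deliver 3→2: ·
e4 deliver 2→0: 0[foll,b=7,-]
e5 deliver 0→2: 2[lead,b=7,-]
e6 deliver 2→4: 4[foll,b=7,-]
e7 deliver 4→2: ·
e8 deliver 2→1: 1[foll,b=7,-]
e9 deliver 1→2: ·
e10 propose(2,'q'): ·
e11 deliver 2→3: 3[foll,b=7,q]
e12 deliver 3→2: ·
e13 deliver 2→4: 4[foll,b=7,q]
e14 deliver 4→2: 2[lead,b=7,q]
e15 timeout(4): 4[cand,b=14,q]
e16 deliver 4→2: 2[foll,b=14,q]
e17 deliver 2→4: ·
e18 deliver 4→1: 1[foll,b=14,-]
e19 deliver 1→4: 4[lead,b=14,q]
e20 deliver 0→2: ·
e21 deliver 0→3: ·
e22 timeout(4): 4[cand,b=19,q]
e23 deliver 1→0: ·
e24 propose(3,'q'): ·

empty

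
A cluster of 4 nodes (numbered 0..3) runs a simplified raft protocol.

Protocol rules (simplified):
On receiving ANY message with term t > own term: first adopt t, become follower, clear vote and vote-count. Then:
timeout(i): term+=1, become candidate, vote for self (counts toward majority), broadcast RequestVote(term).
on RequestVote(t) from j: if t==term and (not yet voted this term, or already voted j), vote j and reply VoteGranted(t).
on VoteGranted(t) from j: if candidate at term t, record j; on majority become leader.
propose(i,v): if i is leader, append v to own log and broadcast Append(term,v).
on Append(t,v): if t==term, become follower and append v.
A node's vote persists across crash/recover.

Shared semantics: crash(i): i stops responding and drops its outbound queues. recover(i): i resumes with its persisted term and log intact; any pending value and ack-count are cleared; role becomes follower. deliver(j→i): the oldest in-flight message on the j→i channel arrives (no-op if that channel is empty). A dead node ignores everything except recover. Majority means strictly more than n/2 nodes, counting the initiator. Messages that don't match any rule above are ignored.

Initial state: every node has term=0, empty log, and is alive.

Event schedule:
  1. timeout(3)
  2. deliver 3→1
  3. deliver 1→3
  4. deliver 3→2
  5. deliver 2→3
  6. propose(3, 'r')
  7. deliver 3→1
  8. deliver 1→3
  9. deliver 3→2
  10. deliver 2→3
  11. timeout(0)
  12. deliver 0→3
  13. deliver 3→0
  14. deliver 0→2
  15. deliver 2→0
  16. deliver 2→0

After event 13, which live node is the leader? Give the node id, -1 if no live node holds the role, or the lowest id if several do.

3

after 1 — timeout(3): n3:cand/t1/[-]
after 2 — deliver 3→1: n1:foll/t1/[-]
after 3 — deliver 1→3: ·
after 4 — deliver 3→2: n2:foll/t1/[-]
after 5 — deliver 2→3: n3:lead/t1/[-]
after 6 — propose(3,'r'): n3:lead/t1/[r]
after 7 — deliver 3→1: n1:foll/t1/[r]
after 8 — deliver 1→3: ·
after 9 — deliver 3→2: n2:foll/t1/[r]
after 10 — deliver 2→3: ·
after 11 — timeout(0): n0:cand/t1/[-]
after 12 — deliver 0→3: ·
after 13 — deliver 3→0: ·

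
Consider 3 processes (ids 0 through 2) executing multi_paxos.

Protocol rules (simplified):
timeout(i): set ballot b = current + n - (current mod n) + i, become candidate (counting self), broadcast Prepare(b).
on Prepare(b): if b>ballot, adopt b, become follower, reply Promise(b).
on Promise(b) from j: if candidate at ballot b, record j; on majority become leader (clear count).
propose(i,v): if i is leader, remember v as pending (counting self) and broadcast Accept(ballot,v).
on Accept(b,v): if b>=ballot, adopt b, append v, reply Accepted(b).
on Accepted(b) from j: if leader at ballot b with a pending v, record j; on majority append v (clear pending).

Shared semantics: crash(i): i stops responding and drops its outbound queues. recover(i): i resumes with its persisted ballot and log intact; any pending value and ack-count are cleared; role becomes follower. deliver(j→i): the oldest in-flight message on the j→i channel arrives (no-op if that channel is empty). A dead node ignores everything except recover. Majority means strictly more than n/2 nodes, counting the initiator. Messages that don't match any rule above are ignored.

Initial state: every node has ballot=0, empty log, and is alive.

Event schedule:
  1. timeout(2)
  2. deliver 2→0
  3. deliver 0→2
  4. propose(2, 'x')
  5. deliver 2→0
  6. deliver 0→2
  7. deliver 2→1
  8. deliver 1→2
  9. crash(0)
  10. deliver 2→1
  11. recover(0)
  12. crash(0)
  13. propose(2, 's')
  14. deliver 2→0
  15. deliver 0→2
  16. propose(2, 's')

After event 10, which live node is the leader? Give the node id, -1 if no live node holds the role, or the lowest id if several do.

after 1 — timeout(2): n2:cand/b5/[-]
after 2 — deliver 2→0: n0:foll/b5/[-]
after 3 — deliver 0→2: n2:lead/b5/[-]
after 4 — propose(2,'x'): ·
after 5 — deliver 2→0: n0:foll/b5/[x]
after 6 — deliver 0→2: n2:lead/b5/[x]
after 7 — deliver 2→1: n1:foll/b5/[-]
after 8 — deliver 1→2: ·
after 9 — crash(0): n0:✗foll/b5/[x]
after 10 — deliver 2→1: n1:foll/b5/[x]

2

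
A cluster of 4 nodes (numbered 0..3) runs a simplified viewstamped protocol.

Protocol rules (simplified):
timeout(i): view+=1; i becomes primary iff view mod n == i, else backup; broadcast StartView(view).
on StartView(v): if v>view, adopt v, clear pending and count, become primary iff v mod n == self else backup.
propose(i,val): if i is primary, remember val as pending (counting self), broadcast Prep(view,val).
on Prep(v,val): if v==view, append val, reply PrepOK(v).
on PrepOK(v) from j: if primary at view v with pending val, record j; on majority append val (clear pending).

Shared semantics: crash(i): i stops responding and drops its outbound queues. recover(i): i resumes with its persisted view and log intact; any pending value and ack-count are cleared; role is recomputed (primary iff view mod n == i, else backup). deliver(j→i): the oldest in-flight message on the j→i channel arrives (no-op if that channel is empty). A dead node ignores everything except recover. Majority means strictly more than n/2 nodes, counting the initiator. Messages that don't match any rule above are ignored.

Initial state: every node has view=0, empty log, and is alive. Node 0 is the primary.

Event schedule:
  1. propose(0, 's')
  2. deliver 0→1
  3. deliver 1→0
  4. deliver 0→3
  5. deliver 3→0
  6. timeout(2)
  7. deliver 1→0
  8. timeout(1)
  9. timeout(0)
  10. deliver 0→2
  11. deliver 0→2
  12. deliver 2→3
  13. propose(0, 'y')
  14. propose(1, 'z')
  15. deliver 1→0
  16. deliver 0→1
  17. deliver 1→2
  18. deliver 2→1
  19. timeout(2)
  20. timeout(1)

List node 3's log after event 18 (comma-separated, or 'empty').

1. propose(0,'s'):  nop
2. deliver 0→1:  <1:back v0 s>
3. deliver 1→0:  nop
4. deliver 0→3:  <3:back v0 s>
5. deliver 3→0:  <0:prim v0 s>
6. timeout(2):  <2:back v1 ->
7. deliver 1→0:  nop
8. timeout(1):  <1:prim v1 s>
9. timeout(0):  <0:back v1 s>
10. deliver 0→2:  nop
11. deliver 0→2:  nop
12. deliver 2→3:  <3:back v1 s>
13. propose(0,'y'):  nop
14. propose(1,'z'):  nop
15. deliver 1→0:  nop
16. deliver 0→1:  nop
17. deliver 1→2:  nop
18. deliver 2→1:  nop

s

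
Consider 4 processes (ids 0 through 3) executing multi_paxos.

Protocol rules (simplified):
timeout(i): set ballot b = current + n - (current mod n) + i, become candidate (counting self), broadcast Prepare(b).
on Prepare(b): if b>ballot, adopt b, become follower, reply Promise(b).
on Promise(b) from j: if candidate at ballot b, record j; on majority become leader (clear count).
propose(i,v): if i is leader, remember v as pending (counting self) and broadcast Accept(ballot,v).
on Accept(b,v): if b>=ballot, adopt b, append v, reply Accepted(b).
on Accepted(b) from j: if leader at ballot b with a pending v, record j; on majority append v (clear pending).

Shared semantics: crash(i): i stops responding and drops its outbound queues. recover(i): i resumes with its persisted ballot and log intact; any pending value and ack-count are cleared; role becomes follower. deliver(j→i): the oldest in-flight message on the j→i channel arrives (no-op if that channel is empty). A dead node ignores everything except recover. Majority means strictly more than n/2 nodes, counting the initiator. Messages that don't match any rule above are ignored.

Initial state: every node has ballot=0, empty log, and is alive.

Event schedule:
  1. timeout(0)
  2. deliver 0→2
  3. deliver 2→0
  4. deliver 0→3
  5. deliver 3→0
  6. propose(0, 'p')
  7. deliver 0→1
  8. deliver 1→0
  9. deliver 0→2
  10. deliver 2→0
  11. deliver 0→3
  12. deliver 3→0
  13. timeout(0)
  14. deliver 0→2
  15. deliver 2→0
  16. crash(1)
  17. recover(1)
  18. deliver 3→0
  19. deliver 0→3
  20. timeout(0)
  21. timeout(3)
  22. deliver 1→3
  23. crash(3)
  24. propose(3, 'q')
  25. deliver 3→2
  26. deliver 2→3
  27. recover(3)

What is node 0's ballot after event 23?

12

after 1 — timeout(0): n0:cand/b4/[-]
after 2 — deliver 0→2: n2:foll/b4/[-]
after 3 — deliver 2→0: ·
after 4 — deliver 0→3: n3:foll/b4/[-]
after 5 — deliver 3→0: n0:lead/b4/[-]
after 6 — propose(0,'p'): ·
after 7 — deliver 0→1: n1:foll/b4/[-]
after 8 — deliver 1→0: ·
after 9 — deliver 0→2: n2:foll/b4/[p]
after 10 — deliver 2→0: ·
after 11 — deliver 0→3: n3:foll/b4/[p]
after 12 — deliver 3→0: n0:lead/b4/[p]
after 13 — timeout(0): n0:cand/b8/[p]
after 14 — deliver 0→2: n2:foll/b8/[p]
after 15 — deliver 2→0: ·
after 16 — crash(1): n1:✗foll/b4/[-]
after 17 — recover(1): n1:foll/b4/[-]
after 18 — deliver 3→0: ·
after 19 — deliver 0→3: n3:foll/b8/[p]
after 20 — timeout(0): n0:cand/b12/[p]
after 21 — timeout(3): n3:cand/b15/[p]
after 22 — deliver 1→3: ·
after 23 — crash(3): n3:✗cand/b15/[p]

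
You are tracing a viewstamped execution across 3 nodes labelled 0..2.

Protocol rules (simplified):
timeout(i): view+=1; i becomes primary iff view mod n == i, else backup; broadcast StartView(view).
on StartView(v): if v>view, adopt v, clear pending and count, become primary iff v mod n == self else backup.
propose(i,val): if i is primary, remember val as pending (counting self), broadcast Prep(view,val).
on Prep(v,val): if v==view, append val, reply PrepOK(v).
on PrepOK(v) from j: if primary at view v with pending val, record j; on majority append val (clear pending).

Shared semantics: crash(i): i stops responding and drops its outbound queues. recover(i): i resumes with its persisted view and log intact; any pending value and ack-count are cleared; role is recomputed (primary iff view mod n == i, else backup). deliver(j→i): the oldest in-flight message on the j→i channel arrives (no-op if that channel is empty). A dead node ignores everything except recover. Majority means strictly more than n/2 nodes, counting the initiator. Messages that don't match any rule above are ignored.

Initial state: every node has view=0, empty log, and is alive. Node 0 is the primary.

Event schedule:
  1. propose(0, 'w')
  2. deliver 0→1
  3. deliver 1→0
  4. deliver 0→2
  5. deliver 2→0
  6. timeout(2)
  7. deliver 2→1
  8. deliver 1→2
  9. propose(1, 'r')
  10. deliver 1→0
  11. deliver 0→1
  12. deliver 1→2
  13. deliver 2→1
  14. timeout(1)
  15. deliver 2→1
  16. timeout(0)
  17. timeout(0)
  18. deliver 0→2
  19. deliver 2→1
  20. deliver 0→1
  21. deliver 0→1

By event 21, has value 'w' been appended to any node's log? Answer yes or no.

step 1 propose(0,'w'): —
step 2 deliver 0→1: 1={back,v=0,log=w}
step 3 deliver 1→0: 0={prim,v=0,log=w}
step 4 deliver 0→2: 2={back,v=0,log=w}
step 5 deliver 2→0: —
step 6 timeout(2): 2={back,v=1,log=w}
step 7 deliver 2→1: 1={prim,v=1,log=w}
step 8 deliver 1→2: —
step 9 propose(1,'r'): —
step 10 deliver 1→0: —
step 11 deliver 0→1: —
step 12 deliver 1→2: 2={back,v=1,log=w,r}
step 13 deliver 2→1: 1={prim,v=1,log=w,r}
step 14 timeout(1): 1={back,v=2,log=w,r}
step 15 deliver 2→1: —
step 16 timeout(0): 0={back,v=1,log=w}
step 17 timeout(0): 0={back,v=2,log=w}
step 18 deliver 0→2: —
step 19 deliver 2→1: —
step 20 deliver 0→1: —
step 21 deliver 0→1: —

yes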